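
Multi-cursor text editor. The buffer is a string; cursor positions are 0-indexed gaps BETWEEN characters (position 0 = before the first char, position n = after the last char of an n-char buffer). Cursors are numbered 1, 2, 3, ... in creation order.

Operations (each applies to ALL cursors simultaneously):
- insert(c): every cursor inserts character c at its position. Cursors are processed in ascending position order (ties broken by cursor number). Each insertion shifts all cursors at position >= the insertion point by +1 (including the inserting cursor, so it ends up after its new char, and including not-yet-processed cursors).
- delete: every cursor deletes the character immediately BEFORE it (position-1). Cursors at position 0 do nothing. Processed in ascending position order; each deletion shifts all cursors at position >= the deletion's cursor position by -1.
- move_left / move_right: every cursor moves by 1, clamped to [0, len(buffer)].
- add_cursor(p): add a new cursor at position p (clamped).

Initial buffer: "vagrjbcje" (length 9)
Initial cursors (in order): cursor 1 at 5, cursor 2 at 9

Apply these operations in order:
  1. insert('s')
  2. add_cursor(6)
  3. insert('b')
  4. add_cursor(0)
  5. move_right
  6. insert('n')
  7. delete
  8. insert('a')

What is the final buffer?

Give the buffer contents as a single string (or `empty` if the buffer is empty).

After op 1 (insert('s')): buffer="vagrjsbcjes" (len 11), cursors c1@6 c2@11, authorship .....1....2
After op 2 (add_cursor(6)): buffer="vagrjsbcjes" (len 11), cursors c1@6 c3@6 c2@11, authorship .....1....2
After op 3 (insert('b')): buffer="vagrjsbbbcjesb" (len 14), cursors c1@8 c3@8 c2@14, authorship .....113....22
After op 4 (add_cursor(0)): buffer="vagrjsbbbcjesb" (len 14), cursors c4@0 c1@8 c3@8 c2@14, authorship .....113....22
After op 5 (move_right): buffer="vagrjsbbbcjesb" (len 14), cursors c4@1 c1@9 c3@9 c2@14, authorship .....113....22
After op 6 (insert('n')): buffer="vnagrjsbbbnncjesbn" (len 18), cursors c4@2 c1@12 c3@12 c2@18, authorship .4....113.13...222
After op 7 (delete): buffer="vagrjsbbbcjesb" (len 14), cursors c4@1 c1@9 c3@9 c2@14, authorship .....113....22
After op 8 (insert('a')): buffer="vaagrjsbbbaacjesba" (len 18), cursors c4@2 c1@12 c3@12 c2@18, authorship .4....113.13...222

Answer: vaagrjsbbbaacjesba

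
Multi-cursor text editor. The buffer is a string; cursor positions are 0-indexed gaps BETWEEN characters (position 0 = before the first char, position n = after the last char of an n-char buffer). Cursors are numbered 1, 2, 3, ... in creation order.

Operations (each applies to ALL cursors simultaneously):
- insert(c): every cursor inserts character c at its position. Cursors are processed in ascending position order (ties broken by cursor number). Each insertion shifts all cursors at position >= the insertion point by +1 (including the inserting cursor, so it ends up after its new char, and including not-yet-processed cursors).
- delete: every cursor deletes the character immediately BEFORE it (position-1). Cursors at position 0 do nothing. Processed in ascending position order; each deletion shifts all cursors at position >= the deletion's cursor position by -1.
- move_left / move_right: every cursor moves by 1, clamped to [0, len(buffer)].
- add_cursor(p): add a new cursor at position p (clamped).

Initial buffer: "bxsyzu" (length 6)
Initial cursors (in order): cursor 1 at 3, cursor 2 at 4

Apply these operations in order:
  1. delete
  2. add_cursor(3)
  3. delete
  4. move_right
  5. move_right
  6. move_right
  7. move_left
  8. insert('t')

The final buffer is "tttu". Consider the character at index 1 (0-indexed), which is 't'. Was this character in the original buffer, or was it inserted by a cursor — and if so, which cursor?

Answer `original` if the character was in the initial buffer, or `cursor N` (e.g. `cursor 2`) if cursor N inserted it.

Answer: cursor 2

Derivation:
After op 1 (delete): buffer="bxzu" (len 4), cursors c1@2 c2@2, authorship ....
After op 2 (add_cursor(3)): buffer="bxzu" (len 4), cursors c1@2 c2@2 c3@3, authorship ....
After op 3 (delete): buffer="u" (len 1), cursors c1@0 c2@0 c3@0, authorship .
After op 4 (move_right): buffer="u" (len 1), cursors c1@1 c2@1 c3@1, authorship .
After op 5 (move_right): buffer="u" (len 1), cursors c1@1 c2@1 c3@1, authorship .
After op 6 (move_right): buffer="u" (len 1), cursors c1@1 c2@1 c3@1, authorship .
After op 7 (move_left): buffer="u" (len 1), cursors c1@0 c2@0 c3@0, authorship .
After op 8 (insert('t')): buffer="tttu" (len 4), cursors c1@3 c2@3 c3@3, authorship 123.
Authorship (.=original, N=cursor N): 1 2 3 .
Index 1: author = 2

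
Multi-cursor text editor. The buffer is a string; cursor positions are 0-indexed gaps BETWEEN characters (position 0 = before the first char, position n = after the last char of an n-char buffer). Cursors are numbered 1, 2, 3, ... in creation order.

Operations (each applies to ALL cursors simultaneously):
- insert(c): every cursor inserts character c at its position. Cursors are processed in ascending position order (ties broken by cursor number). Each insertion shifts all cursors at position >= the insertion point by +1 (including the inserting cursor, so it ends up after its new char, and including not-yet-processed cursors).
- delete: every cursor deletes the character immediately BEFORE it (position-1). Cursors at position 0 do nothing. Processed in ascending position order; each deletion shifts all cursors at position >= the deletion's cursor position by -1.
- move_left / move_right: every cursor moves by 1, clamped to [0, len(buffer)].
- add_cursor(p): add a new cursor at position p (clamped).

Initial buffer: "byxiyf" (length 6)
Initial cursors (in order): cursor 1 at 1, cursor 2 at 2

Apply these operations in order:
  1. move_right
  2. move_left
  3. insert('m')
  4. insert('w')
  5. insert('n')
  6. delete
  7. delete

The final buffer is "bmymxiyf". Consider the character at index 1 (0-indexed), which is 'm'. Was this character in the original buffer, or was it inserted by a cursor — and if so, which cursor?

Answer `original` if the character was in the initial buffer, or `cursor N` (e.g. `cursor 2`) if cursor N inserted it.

After op 1 (move_right): buffer="byxiyf" (len 6), cursors c1@2 c2@3, authorship ......
After op 2 (move_left): buffer="byxiyf" (len 6), cursors c1@1 c2@2, authorship ......
After op 3 (insert('m')): buffer="bmymxiyf" (len 8), cursors c1@2 c2@4, authorship .1.2....
After op 4 (insert('w')): buffer="bmwymwxiyf" (len 10), cursors c1@3 c2@6, authorship .11.22....
After op 5 (insert('n')): buffer="bmwnymwnxiyf" (len 12), cursors c1@4 c2@8, authorship .111.222....
After op 6 (delete): buffer="bmwymwxiyf" (len 10), cursors c1@3 c2@6, authorship .11.22....
After op 7 (delete): buffer="bmymxiyf" (len 8), cursors c1@2 c2@4, authorship .1.2....
Authorship (.=original, N=cursor N): . 1 . 2 . . . .
Index 1: author = 1

Answer: cursor 1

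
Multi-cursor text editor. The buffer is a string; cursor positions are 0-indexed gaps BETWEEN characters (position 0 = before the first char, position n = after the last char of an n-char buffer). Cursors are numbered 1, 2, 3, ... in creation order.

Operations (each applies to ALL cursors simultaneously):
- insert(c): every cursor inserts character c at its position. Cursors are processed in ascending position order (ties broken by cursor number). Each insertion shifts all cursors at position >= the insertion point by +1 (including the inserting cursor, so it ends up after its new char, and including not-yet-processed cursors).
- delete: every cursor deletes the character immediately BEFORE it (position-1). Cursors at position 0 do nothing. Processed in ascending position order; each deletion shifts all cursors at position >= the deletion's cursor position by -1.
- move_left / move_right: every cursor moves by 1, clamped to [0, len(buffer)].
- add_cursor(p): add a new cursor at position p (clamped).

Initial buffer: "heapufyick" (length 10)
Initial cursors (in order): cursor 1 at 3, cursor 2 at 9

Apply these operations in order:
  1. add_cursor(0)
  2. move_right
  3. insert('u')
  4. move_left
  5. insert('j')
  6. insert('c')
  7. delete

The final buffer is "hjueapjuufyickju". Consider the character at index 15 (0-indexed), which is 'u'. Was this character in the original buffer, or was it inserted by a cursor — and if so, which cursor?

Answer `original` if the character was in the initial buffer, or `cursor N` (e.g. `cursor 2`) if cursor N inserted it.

Answer: cursor 2

Derivation:
After op 1 (add_cursor(0)): buffer="heapufyick" (len 10), cursors c3@0 c1@3 c2@9, authorship ..........
After op 2 (move_right): buffer="heapufyick" (len 10), cursors c3@1 c1@4 c2@10, authorship ..........
After op 3 (insert('u')): buffer="hueapuufyicku" (len 13), cursors c3@2 c1@6 c2@13, authorship .3...1......2
After op 4 (move_left): buffer="hueapuufyicku" (len 13), cursors c3@1 c1@5 c2@12, authorship .3...1......2
After op 5 (insert('j')): buffer="hjueapjuufyickju" (len 16), cursors c3@2 c1@7 c2@15, authorship .33...11......22
After op 6 (insert('c')): buffer="hjcueapjcuufyickjcu" (len 19), cursors c3@3 c1@9 c2@18, authorship .333...111......222
After op 7 (delete): buffer="hjueapjuufyickju" (len 16), cursors c3@2 c1@7 c2@15, authorship .33...11......22
Authorship (.=original, N=cursor N): . 3 3 . . . 1 1 . . . . . . 2 2
Index 15: author = 2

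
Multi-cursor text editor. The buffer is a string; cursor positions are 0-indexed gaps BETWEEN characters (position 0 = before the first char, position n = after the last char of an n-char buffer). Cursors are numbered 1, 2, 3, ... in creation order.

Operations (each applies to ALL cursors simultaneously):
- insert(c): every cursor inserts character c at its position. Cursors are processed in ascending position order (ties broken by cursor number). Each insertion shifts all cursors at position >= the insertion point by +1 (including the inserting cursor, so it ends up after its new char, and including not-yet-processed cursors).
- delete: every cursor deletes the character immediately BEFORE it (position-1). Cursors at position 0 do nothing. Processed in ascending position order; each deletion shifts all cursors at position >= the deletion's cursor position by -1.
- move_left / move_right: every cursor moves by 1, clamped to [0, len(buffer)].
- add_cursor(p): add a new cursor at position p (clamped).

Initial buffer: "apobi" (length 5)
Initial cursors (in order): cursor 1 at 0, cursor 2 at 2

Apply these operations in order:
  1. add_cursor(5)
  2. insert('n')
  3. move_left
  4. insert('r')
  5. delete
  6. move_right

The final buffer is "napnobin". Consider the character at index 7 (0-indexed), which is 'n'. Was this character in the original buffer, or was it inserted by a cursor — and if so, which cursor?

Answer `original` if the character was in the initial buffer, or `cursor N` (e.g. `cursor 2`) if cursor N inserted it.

Answer: cursor 3

Derivation:
After op 1 (add_cursor(5)): buffer="apobi" (len 5), cursors c1@0 c2@2 c3@5, authorship .....
After op 2 (insert('n')): buffer="napnobin" (len 8), cursors c1@1 c2@4 c3@8, authorship 1..2...3
After op 3 (move_left): buffer="napnobin" (len 8), cursors c1@0 c2@3 c3@7, authorship 1..2...3
After op 4 (insert('r')): buffer="rnaprnobirn" (len 11), cursors c1@1 c2@5 c3@10, authorship 11..22...33
After op 5 (delete): buffer="napnobin" (len 8), cursors c1@0 c2@3 c3@7, authorship 1..2...3
After op 6 (move_right): buffer="napnobin" (len 8), cursors c1@1 c2@4 c3@8, authorship 1..2...3
Authorship (.=original, N=cursor N): 1 . . 2 . . . 3
Index 7: author = 3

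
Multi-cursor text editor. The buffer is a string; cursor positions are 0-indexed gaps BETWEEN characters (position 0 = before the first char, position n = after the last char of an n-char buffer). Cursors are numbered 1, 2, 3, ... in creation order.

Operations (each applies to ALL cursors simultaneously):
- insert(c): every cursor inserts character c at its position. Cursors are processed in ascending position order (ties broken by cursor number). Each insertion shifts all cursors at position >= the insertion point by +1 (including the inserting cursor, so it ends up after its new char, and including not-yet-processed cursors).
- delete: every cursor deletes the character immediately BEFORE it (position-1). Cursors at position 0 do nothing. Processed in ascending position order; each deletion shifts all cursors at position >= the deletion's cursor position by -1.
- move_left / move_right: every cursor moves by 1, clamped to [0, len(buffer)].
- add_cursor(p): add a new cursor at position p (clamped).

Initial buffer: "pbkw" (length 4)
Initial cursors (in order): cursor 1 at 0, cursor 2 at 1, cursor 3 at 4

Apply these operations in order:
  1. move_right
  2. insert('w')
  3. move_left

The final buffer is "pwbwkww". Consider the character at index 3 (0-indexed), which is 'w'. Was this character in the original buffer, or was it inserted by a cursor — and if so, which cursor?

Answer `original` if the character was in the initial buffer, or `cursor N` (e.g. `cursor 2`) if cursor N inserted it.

Answer: cursor 2

Derivation:
After op 1 (move_right): buffer="pbkw" (len 4), cursors c1@1 c2@2 c3@4, authorship ....
After op 2 (insert('w')): buffer="pwbwkww" (len 7), cursors c1@2 c2@4 c3@7, authorship .1.2..3
After op 3 (move_left): buffer="pwbwkww" (len 7), cursors c1@1 c2@3 c3@6, authorship .1.2..3
Authorship (.=original, N=cursor N): . 1 . 2 . . 3
Index 3: author = 2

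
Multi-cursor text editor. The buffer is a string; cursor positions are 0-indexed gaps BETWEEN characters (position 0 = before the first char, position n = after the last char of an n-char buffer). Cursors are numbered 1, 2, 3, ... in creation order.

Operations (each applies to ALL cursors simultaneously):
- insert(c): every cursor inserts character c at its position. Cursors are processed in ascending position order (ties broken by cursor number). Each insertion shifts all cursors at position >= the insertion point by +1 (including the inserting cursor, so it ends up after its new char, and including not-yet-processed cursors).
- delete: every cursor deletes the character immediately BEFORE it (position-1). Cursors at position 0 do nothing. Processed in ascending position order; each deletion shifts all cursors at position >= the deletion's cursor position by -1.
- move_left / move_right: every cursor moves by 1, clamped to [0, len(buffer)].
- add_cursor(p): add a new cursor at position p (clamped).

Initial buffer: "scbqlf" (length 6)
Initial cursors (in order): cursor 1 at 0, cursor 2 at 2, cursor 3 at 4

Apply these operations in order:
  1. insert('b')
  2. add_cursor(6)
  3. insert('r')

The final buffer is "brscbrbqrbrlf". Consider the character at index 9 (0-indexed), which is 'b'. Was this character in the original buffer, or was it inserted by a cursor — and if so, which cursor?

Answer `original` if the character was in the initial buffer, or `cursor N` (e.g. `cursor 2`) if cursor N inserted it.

Answer: cursor 3

Derivation:
After op 1 (insert('b')): buffer="bscbbqblf" (len 9), cursors c1@1 c2@4 c3@7, authorship 1..2..3..
After op 2 (add_cursor(6)): buffer="bscbbqblf" (len 9), cursors c1@1 c2@4 c4@6 c3@7, authorship 1..2..3..
After op 3 (insert('r')): buffer="brscbrbqrbrlf" (len 13), cursors c1@2 c2@6 c4@9 c3@11, authorship 11..22..433..
Authorship (.=original, N=cursor N): 1 1 . . 2 2 . . 4 3 3 . .
Index 9: author = 3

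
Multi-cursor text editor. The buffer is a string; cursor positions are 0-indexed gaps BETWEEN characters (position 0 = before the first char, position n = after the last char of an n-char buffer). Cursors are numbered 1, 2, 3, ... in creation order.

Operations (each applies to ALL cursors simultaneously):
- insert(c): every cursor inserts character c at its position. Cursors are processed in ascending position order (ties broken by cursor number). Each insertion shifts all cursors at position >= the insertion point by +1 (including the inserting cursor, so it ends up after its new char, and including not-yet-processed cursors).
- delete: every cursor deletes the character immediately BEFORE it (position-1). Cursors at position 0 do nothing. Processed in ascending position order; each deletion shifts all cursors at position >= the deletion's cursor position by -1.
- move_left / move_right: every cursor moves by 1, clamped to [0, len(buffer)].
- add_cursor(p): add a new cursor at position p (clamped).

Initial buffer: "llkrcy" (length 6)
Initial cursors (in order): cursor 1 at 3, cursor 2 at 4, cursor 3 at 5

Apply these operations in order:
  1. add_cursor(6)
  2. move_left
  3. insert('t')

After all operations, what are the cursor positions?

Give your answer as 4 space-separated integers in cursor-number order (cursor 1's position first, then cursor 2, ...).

After op 1 (add_cursor(6)): buffer="llkrcy" (len 6), cursors c1@3 c2@4 c3@5 c4@6, authorship ......
After op 2 (move_left): buffer="llkrcy" (len 6), cursors c1@2 c2@3 c3@4 c4@5, authorship ......
After op 3 (insert('t')): buffer="lltktrtcty" (len 10), cursors c1@3 c2@5 c3@7 c4@9, authorship ..1.2.3.4.

Answer: 3 5 7 9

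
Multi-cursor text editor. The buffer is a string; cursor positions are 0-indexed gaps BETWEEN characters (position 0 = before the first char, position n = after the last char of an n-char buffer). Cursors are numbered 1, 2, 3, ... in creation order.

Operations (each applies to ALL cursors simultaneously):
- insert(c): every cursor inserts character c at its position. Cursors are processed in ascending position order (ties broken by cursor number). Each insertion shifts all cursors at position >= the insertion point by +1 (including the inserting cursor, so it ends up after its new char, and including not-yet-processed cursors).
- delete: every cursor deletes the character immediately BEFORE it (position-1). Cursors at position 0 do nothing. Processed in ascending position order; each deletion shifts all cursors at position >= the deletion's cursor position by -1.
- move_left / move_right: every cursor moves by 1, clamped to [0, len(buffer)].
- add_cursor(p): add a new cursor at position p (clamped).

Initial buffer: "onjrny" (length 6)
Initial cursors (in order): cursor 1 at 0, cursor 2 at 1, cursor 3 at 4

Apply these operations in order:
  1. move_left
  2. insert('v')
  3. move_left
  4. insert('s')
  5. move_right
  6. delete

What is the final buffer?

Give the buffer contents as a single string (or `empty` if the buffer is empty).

Answer: vsonjsrny

Derivation:
After op 1 (move_left): buffer="onjrny" (len 6), cursors c1@0 c2@0 c3@3, authorship ......
After op 2 (insert('v')): buffer="vvonjvrny" (len 9), cursors c1@2 c2@2 c3@6, authorship 12...3...
After op 3 (move_left): buffer="vvonjvrny" (len 9), cursors c1@1 c2@1 c3@5, authorship 12...3...
After op 4 (insert('s')): buffer="vssvonjsvrny" (len 12), cursors c1@3 c2@3 c3@8, authorship 1122...33...
After op 5 (move_right): buffer="vssvonjsvrny" (len 12), cursors c1@4 c2@4 c3@9, authorship 1122...33...
After op 6 (delete): buffer="vsonjsrny" (len 9), cursors c1@2 c2@2 c3@6, authorship 11...3...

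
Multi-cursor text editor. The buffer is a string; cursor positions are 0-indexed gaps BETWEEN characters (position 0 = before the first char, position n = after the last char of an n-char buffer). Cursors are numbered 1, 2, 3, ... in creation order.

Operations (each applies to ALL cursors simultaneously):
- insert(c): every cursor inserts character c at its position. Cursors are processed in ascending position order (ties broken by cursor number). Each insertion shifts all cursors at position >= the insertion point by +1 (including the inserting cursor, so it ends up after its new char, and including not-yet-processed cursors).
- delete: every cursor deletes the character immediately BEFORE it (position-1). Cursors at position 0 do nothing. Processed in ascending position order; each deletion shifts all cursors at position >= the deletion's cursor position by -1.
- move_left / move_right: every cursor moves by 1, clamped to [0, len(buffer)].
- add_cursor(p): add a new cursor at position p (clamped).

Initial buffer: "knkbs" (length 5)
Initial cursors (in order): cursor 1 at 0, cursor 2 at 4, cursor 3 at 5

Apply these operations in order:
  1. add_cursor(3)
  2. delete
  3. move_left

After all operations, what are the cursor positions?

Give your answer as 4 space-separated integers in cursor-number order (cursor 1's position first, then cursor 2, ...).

After op 1 (add_cursor(3)): buffer="knkbs" (len 5), cursors c1@0 c4@3 c2@4 c3@5, authorship .....
After op 2 (delete): buffer="kn" (len 2), cursors c1@0 c2@2 c3@2 c4@2, authorship ..
After op 3 (move_left): buffer="kn" (len 2), cursors c1@0 c2@1 c3@1 c4@1, authorship ..

Answer: 0 1 1 1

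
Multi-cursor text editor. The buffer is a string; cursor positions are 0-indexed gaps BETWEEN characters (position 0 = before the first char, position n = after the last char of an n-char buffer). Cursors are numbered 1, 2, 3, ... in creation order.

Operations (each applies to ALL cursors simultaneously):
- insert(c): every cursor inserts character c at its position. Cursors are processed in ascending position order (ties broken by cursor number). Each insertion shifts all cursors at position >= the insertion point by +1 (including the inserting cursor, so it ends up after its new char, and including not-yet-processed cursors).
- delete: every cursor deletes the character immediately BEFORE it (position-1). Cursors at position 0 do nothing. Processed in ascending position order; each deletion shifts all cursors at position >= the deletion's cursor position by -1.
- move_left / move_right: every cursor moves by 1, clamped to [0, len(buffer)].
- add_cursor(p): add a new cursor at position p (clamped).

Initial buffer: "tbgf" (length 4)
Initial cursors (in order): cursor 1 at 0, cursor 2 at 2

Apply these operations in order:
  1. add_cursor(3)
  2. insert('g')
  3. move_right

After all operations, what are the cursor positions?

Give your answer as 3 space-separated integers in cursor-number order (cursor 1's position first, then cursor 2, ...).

After op 1 (add_cursor(3)): buffer="tbgf" (len 4), cursors c1@0 c2@2 c3@3, authorship ....
After op 2 (insert('g')): buffer="gtbgggf" (len 7), cursors c1@1 c2@4 c3@6, authorship 1..2.3.
After op 3 (move_right): buffer="gtbgggf" (len 7), cursors c1@2 c2@5 c3@7, authorship 1..2.3.

Answer: 2 5 7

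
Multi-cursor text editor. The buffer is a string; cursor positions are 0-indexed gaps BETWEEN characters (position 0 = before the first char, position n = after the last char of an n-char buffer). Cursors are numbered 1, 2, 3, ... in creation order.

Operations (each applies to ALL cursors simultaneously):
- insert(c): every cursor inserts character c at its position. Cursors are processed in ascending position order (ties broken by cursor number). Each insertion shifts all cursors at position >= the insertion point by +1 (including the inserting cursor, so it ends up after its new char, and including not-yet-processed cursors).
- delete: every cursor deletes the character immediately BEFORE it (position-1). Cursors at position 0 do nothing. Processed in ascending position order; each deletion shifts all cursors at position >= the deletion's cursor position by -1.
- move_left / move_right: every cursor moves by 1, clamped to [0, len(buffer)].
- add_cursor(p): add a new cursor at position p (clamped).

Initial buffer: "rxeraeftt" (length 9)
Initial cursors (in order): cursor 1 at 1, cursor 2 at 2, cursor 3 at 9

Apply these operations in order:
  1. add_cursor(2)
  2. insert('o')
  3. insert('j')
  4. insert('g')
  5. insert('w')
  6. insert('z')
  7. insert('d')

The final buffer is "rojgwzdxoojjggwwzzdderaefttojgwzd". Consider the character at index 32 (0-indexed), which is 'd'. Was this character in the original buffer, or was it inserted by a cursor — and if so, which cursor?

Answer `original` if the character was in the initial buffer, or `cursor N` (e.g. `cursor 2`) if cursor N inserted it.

Answer: cursor 3

Derivation:
After op 1 (add_cursor(2)): buffer="rxeraeftt" (len 9), cursors c1@1 c2@2 c4@2 c3@9, authorship .........
After op 2 (insert('o')): buffer="roxooeraeftto" (len 13), cursors c1@2 c2@5 c4@5 c3@13, authorship .1.24.......3
After op 3 (insert('j')): buffer="rojxoojjeraefttoj" (len 17), cursors c1@3 c2@8 c4@8 c3@17, authorship .11.2424.......33
After op 4 (insert('g')): buffer="rojgxoojjggeraefttojg" (len 21), cursors c1@4 c2@11 c4@11 c3@21, authorship .111.242424.......333
After op 5 (insert('w')): buffer="rojgwxoojjggwweraefttojgw" (len 25), cursors c1@5 c2@14 c4@14 c3@25, authorship .1111.24242424.......3333
After op 6 (insert('z')): buffer="rojgwzxoojjggwwzzeraefttojgwz" (len 29), cursors c1@6 c2@17 c4@17 c3@29, authorship .11111.2424242424.......33333
After op 7 (insert('d')): buffer="rojgwzdxoojjggwwzzdderaefttojgwzd" (len 33), cursors c1@7 c2@20 c4@20 c3@33, authorship .111111.242424242424.......333333
Authorship (.=original, N=cursor N): . 1 1 1 1 1 1 . 2 4 2 4 2 4 2 4 2 4 2 4 . . . . . . . 3 3 3 3 3 3
Index 32: author = 3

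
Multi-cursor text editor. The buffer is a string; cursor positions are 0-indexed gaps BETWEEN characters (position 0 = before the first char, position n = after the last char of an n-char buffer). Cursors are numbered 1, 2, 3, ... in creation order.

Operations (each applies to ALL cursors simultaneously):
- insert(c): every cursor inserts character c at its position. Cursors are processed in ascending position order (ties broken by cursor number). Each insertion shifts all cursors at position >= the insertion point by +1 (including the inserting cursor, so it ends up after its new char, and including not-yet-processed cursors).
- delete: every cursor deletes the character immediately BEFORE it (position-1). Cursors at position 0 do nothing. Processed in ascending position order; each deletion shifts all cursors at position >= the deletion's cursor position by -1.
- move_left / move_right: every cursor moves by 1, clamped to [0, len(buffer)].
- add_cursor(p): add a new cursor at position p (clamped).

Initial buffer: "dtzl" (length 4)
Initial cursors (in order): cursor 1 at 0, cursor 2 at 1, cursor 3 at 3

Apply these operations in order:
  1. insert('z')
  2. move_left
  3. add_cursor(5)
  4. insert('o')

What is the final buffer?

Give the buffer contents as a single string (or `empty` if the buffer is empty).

After op 1 (insert('z')): buffer="zdztzzl" (len 7), cursors c1@1 c2@3 c3@6, authorship 1.2..3.
After op 2 (move_left): buffer="zdztzzl" (len 7), cursors c1@0 c2@2 c3@5, authorship 1.2..3.
After op 3 (add_cursor(5)): buffer="zdztzzl" (len 7), cursors c1@0 c2@2 c3@5 c4@5, authorship 1.2..3.
After op 4 (insert('o')): buffer="ozdoztzoozl" (len 11), cursors c1@1 c2@4 c3@9 c4@9, authorship 11.22..343.

Answer: ozdoztzoozl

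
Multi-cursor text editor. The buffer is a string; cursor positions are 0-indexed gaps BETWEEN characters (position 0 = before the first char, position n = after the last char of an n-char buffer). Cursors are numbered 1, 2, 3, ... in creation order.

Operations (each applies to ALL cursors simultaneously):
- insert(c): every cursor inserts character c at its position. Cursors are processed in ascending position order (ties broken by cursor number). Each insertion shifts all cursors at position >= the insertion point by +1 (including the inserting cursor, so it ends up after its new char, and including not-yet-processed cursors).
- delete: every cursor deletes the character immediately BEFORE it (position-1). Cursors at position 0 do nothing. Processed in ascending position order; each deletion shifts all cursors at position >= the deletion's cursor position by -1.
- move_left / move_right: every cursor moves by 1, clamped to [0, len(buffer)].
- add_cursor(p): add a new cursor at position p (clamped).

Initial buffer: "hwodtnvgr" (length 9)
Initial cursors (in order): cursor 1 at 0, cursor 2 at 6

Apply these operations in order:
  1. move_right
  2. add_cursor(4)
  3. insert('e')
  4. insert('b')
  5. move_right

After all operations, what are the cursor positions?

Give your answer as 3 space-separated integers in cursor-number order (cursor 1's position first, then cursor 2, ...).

Answer: 4 14 9

Derivation:
After op 1 (move_right): buffer="hwodtnvgr" (len 9), cursors c1@1 c2@7, authorship .........
After op 2 (add_cursor(4)): buffer="hwodtnvgr" (len 9), cursors c1@1 c3@4 c2@7, authorship .........
After op 3 (insert('e')): buffer="hewodetnvegr" (len 12), cursors c1@2 c3@6 c2@10, authorship .1...3...2..
After op 4 (insert('b')): buffer="hebwodebtnvebgr" (len 15), cursors c1@3 c3@8 c2@13, authorship .11...33...22..
After op 5 (move_right): buffer="hebwodebtnvebgr" (len 15), cursors c1@4 c3@9 c2@14, authorship .11...33...22..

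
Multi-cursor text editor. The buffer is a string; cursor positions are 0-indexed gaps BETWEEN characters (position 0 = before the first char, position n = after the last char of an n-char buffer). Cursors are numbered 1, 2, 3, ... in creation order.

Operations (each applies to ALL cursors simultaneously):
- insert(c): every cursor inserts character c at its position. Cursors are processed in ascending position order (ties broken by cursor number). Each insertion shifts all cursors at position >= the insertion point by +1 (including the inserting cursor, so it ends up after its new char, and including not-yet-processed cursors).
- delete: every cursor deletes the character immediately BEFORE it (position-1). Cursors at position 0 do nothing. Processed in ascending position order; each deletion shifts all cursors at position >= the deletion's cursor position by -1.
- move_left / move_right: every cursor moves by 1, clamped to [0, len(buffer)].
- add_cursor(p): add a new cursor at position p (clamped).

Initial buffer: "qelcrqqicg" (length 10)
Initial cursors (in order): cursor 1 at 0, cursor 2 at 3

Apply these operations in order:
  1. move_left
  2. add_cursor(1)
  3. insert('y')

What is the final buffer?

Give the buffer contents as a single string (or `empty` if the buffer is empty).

Answer: yqyeylcrqqicg

Derivation:
After op 1 (move_left): buffer="qelcrqqicg" (len 10), cursors c1@0 c2@2, authorship ..........
After op 2 (add_cursor(1)): buffer="qelcrqqicg" (len 10), cursors c1@0 c3@1 c2@2, authorship ..........
After op 3 (insert('y')): buffer="yqyeylcrqqicg" (len 13), cursors c1@1 c3@3 c2@5, authorship 1.3.2........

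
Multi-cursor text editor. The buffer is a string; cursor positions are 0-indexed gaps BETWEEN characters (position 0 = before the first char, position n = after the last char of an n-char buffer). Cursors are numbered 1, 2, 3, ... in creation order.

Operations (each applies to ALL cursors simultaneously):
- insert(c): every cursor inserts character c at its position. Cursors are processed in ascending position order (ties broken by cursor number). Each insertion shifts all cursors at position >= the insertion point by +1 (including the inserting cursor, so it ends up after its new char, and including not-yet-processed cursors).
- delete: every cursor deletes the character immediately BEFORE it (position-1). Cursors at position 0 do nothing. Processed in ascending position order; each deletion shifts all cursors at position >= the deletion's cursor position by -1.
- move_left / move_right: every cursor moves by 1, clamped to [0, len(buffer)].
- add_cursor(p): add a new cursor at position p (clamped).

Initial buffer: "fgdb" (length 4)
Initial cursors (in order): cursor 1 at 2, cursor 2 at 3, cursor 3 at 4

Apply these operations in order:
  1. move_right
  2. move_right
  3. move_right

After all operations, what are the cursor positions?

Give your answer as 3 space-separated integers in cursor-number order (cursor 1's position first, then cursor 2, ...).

After op 1 (move_right): buffer="fgdb" (len 4), cursors c1@3 c2@4 c3@4, authorship ....
After op 2 (move_right): buffer="fgdb" (len 4), cursors c1@4 c2@4 c3@4, authorship ....
After op 3 (move_right): buffer="fgdb" (len 4), cursors c1@4 c2@4 c3@4, authorship ....

Answer: 4 4 4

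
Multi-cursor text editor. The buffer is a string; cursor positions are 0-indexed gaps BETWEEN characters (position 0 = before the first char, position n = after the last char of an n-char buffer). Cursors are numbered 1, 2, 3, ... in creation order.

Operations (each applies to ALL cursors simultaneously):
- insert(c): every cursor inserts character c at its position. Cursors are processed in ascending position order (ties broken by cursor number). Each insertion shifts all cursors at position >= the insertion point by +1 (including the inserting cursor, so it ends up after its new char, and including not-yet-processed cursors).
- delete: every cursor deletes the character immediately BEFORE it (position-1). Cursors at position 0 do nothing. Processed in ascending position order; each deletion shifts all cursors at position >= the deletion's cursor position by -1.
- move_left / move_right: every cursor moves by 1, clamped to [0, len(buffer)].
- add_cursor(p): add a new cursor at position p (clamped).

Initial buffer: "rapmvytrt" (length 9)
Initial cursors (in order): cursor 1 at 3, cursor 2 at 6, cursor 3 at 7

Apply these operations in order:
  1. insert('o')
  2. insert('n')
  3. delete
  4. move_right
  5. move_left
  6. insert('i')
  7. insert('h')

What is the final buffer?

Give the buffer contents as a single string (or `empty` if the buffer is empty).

After op 1 (insert('o')): buffer="rapomvyotort" (len 12), cursors c1@4 c2@8 c3@10, authorship ...1...2.3..
After op 2 (insert('n')): buffer="raponmvyontonrt" (len 15), cursors c1@5 c2@10 c3@13, authorship ...11...22.33..
After op 3 (delete): buffer="rapomvyotort" (len 12), cursors c1@4 c2@8 c3@10, authorship ...1...2.3..
After op 4 (move_right): buffer="rapomvyotort" (len 12), cursors c1@5 c2@9 c3@11, authorship ...1...2.3..
After op 5 (move_left): buffer="rapomvyotort" (len 12), cursors c1@4 c2@8 c3@10, authorship ...1...2.3..
After op 6 (insert('i')): buffer="rapoimvyoitoirt" (len 15), cursors c1@5 c2@10 c3@13, authorship ...11...22.33..
After op 7 (insert('h')): buffer="rapoihmvyoihtoihrt" (len 18), cursors c1@6 c2@12 c3@16, authorship ...111...222.333..

Answer: rapoihmvyoihtoihrt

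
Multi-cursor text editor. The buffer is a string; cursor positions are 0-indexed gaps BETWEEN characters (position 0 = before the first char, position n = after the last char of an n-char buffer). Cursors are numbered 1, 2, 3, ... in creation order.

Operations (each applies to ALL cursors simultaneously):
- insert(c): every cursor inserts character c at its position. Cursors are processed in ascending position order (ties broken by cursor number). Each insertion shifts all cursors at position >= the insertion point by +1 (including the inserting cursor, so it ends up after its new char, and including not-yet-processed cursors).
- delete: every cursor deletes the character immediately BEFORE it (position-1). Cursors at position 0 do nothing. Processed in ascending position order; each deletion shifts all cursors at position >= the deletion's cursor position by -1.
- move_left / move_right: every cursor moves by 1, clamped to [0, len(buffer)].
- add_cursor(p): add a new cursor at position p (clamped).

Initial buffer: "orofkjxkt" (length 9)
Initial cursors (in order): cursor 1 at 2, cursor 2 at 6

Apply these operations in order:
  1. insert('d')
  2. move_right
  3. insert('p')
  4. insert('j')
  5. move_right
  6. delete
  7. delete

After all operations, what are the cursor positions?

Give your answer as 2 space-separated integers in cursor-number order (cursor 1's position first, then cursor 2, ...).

After op 1 (insert('d')): buffer="ordofkjdxkt" (len 11), cursors c1@3 c2@8, authorship ..1....2...
After op 2 (move_right): buffer="ordofkjdxkt" (len 11), cursors c1@4 c2@9, authorship ..1....2...
After op 3 (insert('p')): buffer="ordopfkjdxpkt" (len 13), cursors c1@5 c2@11, authorship ..1.1...2.2..
After op 4 (insert('j')): buffer="ordopjfkjdxpjkt" (len 15), cursors c1@6 c2@13, authorship ..1.11...2.22..
After op 5 (move_right): buffer="ordopjfkjdxpjkt" (len 15), cursors c1@7 c2@14, authorship ..1.11...2.22..
After op 6 (delete): buffer="ordopjkjdxpjt" (len 13), cursors c1@6 c2@12, authorship ..1.11..2.22.
After op 7 (delete): buffer="ordopkjdxpt" (len 11), cursors c1@5 c2@10, authorship ..1.1..2.2.

Answer: 5 10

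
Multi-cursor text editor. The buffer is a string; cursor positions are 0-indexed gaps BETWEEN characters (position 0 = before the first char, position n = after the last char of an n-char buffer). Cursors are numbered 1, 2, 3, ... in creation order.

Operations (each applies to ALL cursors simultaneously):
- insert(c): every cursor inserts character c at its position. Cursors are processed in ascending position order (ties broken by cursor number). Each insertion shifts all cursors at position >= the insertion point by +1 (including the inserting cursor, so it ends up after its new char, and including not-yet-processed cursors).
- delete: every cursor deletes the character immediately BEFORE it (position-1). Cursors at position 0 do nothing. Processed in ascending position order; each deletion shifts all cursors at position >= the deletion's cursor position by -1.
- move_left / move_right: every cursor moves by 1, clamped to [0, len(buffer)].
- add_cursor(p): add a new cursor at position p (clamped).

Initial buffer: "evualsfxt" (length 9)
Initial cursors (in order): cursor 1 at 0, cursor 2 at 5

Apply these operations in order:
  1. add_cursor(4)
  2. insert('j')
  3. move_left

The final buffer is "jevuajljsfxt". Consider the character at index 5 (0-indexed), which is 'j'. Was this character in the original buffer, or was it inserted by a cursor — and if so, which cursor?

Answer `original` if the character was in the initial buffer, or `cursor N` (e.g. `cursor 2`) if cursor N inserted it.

Answer: cursor 3

Derivation:
After op 1 (add_cursor(4)): buffer="evualsfxt" (len 9), cursors c1@0 c3@4 c2@5, authorship .........
After op 2 (insert('j')): buffer="jevuajljsfxt" (len 12), cursors c1@1 c3@6 c2@8, authorship 1....3.2....
After op 3 (move_left): buffer="jevuajljsfxt" (len 12), cursors c1@0 c3@5 c2@7, authorship 1....3.2....
Authorship (.=original, N=cursor N): 1 . . . . 3 . 2 . . . .
Index 5: author = 3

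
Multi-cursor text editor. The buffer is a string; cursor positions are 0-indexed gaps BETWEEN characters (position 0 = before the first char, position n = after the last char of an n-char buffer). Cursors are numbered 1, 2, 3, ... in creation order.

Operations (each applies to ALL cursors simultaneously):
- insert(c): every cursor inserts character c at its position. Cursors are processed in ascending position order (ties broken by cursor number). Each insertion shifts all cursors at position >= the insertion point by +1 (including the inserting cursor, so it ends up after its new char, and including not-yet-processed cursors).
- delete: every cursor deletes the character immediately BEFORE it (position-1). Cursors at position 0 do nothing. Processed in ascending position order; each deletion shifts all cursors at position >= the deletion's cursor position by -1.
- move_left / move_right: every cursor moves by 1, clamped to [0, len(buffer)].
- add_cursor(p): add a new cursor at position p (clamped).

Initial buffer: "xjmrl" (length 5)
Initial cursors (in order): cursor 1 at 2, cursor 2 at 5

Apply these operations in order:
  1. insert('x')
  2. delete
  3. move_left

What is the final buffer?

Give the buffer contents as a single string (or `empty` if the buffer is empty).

After op 1 (insert('x')): buffer="xjxmrlx" (len 7), cursors c1@3 c2@7, authorship ..1...2
After op 2 (delete): buffer="xjmrl" (len 5), cursors c1@2 c2@5, authorship .....
After op 3 (move_left): buffer="xjmrl" (len 5), cursors c1@1 c2@4, authorship .....

Answer: xjmrl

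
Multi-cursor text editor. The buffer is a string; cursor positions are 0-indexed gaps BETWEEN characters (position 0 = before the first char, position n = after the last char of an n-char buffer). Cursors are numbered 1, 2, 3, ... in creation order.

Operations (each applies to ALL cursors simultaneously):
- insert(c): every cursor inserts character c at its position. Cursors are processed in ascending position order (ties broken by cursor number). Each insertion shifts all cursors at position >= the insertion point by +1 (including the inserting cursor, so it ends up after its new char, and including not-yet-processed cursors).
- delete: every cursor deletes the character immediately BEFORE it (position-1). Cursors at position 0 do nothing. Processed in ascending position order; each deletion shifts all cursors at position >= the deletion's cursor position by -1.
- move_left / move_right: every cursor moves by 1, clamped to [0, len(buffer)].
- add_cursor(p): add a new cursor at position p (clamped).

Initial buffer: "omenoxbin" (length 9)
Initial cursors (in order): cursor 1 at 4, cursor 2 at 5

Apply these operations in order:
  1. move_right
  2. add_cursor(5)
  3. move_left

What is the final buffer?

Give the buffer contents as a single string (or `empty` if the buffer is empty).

After op 1 (move_right): buffer="omenoxbin" (len 9), cursors c1@5 c2@6, authorship .........
After op 2 (add_cursor(5)): buffer="omenoxbin" (len 9), cursors c1@5 c3@5 c2@6, authorship .........
After op 3 (move_left): buffer="omenoxbin" (len 9), cursors c1@4 c3@4 c2@5, authorship .........

Answer: omenoxbin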